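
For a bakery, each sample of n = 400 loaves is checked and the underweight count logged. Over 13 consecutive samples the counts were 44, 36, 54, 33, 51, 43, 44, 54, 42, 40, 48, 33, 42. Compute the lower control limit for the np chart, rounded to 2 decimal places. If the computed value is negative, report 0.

24.73

p̄ = Σdᵢ / (k·n) = 564 / (13 × 400) = 0.10846
LCL = np̄ − 3·√(np̄(1−p̄)) = 43.3846 − 3 × 6.2192 = 24.7269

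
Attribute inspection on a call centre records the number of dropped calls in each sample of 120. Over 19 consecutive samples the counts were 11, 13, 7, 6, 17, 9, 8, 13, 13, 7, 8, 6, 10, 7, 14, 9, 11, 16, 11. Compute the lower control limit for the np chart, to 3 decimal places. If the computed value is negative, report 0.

p̄ = Σdᵢ / (k·n) = 196 / (19 × 120) = 0.08596
LCL = np̄ − 3·√(np̄(1−p̄)) = 10.3158 − 3 × 3.0707 = 1.1038

1.104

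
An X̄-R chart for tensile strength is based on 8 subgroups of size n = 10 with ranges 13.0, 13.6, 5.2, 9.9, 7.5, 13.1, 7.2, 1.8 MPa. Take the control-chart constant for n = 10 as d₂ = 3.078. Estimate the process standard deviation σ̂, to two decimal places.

R̄ = (13.0 + 13.6 + 5.2 + 9.9 + 7.5 + 13.1 + 7.2 + 1.8) / 8 = 8.9125
σ̂ = R̄ / d₂ = 8.9125 / 3.078 = 2.8955

2.90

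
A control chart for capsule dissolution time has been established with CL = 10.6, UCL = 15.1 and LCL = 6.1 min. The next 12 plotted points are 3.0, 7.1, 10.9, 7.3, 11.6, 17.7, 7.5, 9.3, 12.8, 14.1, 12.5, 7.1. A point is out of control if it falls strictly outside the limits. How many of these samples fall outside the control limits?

2

Compare each point to [6.1, 15.1]: sample 1 = 3.0 < LCL; sample 6 = 17.7 > UCL.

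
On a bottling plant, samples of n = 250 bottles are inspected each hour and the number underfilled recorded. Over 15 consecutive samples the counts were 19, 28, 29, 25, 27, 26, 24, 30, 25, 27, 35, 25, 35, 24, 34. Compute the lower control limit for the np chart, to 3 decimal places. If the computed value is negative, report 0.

p̄ = Σdᵢ / (k·n) = 413 / (15 × 250) = 0.11013
LCL = np̄ − 3·√(np̄(1−p̄)) = 27.5333 − 3 × 4.9498 = 12.6838

12.684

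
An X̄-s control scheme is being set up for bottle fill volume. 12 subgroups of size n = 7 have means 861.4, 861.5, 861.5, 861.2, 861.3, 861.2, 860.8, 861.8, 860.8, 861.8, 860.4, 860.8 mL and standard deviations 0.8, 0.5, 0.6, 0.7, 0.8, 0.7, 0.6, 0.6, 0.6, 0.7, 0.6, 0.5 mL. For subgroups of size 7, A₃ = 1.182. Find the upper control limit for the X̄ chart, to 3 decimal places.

X̄̄ = (861.4 + 861.5 + 861.5 + 861.2 + 861.3 + 861.2 + 860.8 + 861.8 + 860.8 + 861.8 + 860.4 + 860.8) / 12 = 861.2083
s̄ = (0.8 + 0.5 + 0.6 + 0.7 + 0.8 + 0.7 + 0.6 + 0.6 + 0.6 + 0.7 + 0.6 + 0.5) / 12 = 0.6417
UCL = X̄̄ + A₃·s̄ = 861.2083 + 1.182 × 0.6417 = 861.9668

861.967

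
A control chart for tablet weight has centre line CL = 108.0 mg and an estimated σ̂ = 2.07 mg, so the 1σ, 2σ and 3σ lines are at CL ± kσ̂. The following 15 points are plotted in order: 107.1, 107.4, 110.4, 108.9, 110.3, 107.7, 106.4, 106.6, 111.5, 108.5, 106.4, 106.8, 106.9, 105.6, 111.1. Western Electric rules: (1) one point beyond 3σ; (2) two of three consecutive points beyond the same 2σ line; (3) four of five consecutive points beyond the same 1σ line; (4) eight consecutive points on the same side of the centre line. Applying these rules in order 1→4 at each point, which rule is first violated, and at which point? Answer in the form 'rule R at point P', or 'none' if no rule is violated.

Zone of each point (C = within 1σ̂, B = 1σ̂–2σ̂, A = 2σ̂–3σ̂, * = beyond 3σ̂; sign = side of CL): 1:-C, 2:-C, 3:+B, 4:+C, 5:+B, 6:-C, 7:-C, 8:-C, 9:+B, 10:+C, 11:-C, 12:-C, 13:-C, 14:-B, 15:+B
No rule fires across all 15 points.

none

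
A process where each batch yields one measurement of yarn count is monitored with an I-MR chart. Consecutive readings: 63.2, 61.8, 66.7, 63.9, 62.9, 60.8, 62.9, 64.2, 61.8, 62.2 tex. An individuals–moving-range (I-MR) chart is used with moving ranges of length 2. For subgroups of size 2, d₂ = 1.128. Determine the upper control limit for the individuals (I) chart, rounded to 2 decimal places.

X̄ = (63.2 + 61.8 + 66.7 + 63.9 + 62.9 + 60.8 + 62.9 + 64.2 + 61.8 + 62.2) / 10 = 63.0400
Moving ranges: 1.4, 4.9, 2.8, 1.0, 2.1, 2.1, 1.3, 2.4, 0.4; M̄R̄ = 18.4000 / 9 = 2.0444
UCL = X̄ + 3·M̄R̄/d₂ = 63.0400 + 3 × 2.0444 / 1.128 = 68.4774

68.48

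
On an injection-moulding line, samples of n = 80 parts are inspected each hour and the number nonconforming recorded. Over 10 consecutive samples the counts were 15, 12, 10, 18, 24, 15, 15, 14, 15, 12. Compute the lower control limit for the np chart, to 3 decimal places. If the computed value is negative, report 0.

4.527

p̄ = Σdᵢ / (k·n) = 150 / (10 × 80) = 0.18750
LCL = np̄ − 3·√(np̄(1−p̄)) = 15.0000 − 3 × 3.4911 = 4.5268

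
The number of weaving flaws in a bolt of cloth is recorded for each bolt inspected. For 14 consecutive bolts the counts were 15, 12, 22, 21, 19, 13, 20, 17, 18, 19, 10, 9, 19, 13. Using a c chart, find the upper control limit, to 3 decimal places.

c̄ = (15 + 12 + 22 + 21 + 19 + 13 + 20 + 17 + 18 + 19 + 10 + 9 + 19 + 13) / 14 = 227 / 14 = 16.2143
UCL = c̄ + 3√c̄ = 16.2143 + 3 × √16.2143 = 16.2143 + 3 × 4.0267 = 28.2944

28.294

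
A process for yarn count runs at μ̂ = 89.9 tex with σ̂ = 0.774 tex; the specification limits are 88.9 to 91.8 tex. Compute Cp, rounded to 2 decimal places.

0.62

Cp = (USL − LSL) / (6σ̂) = (91.8 − 88.9) / (6 × 0.774) = 2.9000 / 4.6440 = 0.6245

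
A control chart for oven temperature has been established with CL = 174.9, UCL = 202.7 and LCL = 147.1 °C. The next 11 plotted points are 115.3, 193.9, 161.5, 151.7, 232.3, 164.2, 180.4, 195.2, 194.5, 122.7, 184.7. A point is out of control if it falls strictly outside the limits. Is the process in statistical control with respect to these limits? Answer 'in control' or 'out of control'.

Compare each point to [147.1, 202.7]: sample 1 = 115.3 < LCL; sample 5 = 232.3 > UCL; sample 10 = 122.7 < LCL.

out of control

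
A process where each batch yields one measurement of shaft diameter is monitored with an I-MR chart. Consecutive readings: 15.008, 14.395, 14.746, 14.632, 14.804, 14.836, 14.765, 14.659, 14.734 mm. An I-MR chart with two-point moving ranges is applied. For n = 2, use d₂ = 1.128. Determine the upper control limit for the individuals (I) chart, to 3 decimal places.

X̄ = (15.008 + 14.395 + 14.746 + 14.632 + 14.804 + 14.836 + 14.765 + 14.659 + 14.734) / 9 = 14.7310
Moving ranges: 0.613, 0.351, 0.114, 0.172, 0.032, 0.071, 0.106, 0.075; M̄R̄ = 1.5340 / 8 = 0.1918
UCL = X̄ + 3·M̄R̄/d₂ = 14.7310 + 3 × 0.1918 / 1.128 = 15.2410

15.241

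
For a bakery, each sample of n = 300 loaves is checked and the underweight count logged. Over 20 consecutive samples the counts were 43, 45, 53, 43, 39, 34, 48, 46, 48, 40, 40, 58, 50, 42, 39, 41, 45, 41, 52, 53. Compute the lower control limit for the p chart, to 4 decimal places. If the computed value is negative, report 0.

p̄ = Σdᵢ / (k·n) = 900 / (20 × 300) = 0.15000
LCL = p̄ − 3·√(p̄(1−p̄)/n) = 0.15000 − 3 × 0.02062 = 0.08815

0.0882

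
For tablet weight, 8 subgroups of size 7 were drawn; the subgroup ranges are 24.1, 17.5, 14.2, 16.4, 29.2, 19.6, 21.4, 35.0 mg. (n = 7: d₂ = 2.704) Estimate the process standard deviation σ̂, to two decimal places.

8.20

R̄ = (24.1 + 17.5 + 14.2 + 16.4 + 29.2 + 19.6 + 21.4 + 35.0) / 8 = 22.1750
σ̂ = R̄ / d₂ = 22.1750 / 2.704 = 8.2008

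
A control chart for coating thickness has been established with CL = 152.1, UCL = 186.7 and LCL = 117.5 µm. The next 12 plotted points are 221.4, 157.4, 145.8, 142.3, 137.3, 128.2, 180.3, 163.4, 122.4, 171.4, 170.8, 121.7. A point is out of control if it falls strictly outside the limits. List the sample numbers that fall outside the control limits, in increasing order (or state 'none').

Compare each point to [117.5, 186.7]: sample 1 = 221.4 > UCL.

1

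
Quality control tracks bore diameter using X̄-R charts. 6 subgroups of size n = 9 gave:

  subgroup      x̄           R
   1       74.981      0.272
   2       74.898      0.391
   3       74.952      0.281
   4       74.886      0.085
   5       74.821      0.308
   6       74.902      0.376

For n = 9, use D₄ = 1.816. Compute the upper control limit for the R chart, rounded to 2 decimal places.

0.52

R̄ = (0.272 + 0.391 + 0.281 + 0.085 + 0.308 + 0.376) / 6 = 1.7130 / 6 = 0.2855
UCL_R = D₄·R̄ = 1.816 × 0.2855 = 0.5185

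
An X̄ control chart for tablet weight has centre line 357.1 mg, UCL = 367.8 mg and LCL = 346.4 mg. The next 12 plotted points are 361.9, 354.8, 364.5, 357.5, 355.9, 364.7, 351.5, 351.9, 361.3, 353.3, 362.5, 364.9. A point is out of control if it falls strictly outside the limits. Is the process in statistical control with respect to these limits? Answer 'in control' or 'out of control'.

All 12 points lie within [346.4, 367.8].

in control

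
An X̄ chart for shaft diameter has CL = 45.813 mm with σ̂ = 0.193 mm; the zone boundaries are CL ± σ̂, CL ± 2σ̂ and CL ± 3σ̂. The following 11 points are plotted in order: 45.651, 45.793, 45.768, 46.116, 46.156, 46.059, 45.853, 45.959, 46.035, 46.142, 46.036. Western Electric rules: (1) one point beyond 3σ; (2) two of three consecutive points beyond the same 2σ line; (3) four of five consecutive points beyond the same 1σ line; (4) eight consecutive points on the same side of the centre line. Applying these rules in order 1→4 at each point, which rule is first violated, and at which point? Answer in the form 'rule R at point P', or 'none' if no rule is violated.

rule 4 at point 11

Zone of each point (C = within 1σ̂, B = 1σ̂–2σ̂, A = 2σ̂–3σ̂, * = beyond 3σ̂; sign = side of CL): 1:-C, 2:-C, 3:-C, 4:+B, 5:+B, 6:+B, 7:+C, 8:+C, 9:+B, 10:+B, 11:+B
Rule 4 (eight consecutive points on the same side of the centre line) is satisfied at point 11.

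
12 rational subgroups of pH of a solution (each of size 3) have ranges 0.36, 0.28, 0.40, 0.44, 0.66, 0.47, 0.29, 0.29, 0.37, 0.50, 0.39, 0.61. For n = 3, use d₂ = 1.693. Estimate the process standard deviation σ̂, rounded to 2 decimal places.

R̄ = (0.36 + 0.28 + 0.40 + 0.44 + 0.66 + 0.47 + 0.29 + 0.29 + 0.37 + 0.50 + 0.39 + 0.61) / 12 = 0.4217
σ̂ = R̄ / d₂ = 0.4217 / 1.693 = 0.2491

0.25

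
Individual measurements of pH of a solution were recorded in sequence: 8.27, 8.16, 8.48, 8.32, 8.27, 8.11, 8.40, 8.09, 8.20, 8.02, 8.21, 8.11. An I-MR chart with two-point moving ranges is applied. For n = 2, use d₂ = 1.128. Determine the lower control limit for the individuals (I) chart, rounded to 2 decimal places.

X̄ = (8.27 + 8.16 + 8.48 + 8.32 + 8.27 + 8.11 + 8.40 + 8.09 + 8.20 + 8.02 + 8.21 + 8.11) / 12 = 8.2200
Moving ranges: 0.11, 0.32, 0.16, 0.05, 0.16, 0.29, 0.31, 0.11, 0.18, 0.19, 0.10; M̄R̄ = 1.9800 / 11 = 0.1800
LCL = X̄ − 3·M̄R̄/d₂ = 8.2200 − 3 × 0.1800 / 1.128 = 7.7413

7.74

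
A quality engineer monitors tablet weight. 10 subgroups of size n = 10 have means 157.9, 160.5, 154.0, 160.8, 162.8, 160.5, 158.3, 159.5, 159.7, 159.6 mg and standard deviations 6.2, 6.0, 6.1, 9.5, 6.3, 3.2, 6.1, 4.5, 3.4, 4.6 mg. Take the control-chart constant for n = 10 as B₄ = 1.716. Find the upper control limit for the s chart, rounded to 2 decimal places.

s̄ = (6.2 + 6.0 + 6.1 + 9.5 + 6.3 + 3.2 + 6.1 + 4.5 + 3.4 + 4.6) / 10 = 5.5900
UCL_s = B₄·s̄ = 1.716 × 5.5900 = 9.5924

9.59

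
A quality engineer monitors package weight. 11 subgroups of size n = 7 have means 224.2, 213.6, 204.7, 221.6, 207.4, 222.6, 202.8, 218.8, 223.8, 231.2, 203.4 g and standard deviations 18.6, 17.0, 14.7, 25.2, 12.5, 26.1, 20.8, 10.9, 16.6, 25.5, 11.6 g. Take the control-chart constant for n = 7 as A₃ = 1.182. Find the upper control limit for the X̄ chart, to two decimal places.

237.26

X̄̄ = (224.2 + 213.6 + 204.7 + 221.6 + 207.4 + 222.6 + 202.8 + 218.8 + 223.8 + 231.2 + 203.4) / 11 = 215.8273
s̄ = (18.6 + 17.0 + 14.7 + 25.2 + 12.5 + 26.1 + 20.8 + 10.9 + 16.6 + 25.5 + 11.6) / 11 = 18.1364
UCL = X̄̄ + A₃·s̄ = 215.8273 + 1.182 × 18.1364 = 237.2645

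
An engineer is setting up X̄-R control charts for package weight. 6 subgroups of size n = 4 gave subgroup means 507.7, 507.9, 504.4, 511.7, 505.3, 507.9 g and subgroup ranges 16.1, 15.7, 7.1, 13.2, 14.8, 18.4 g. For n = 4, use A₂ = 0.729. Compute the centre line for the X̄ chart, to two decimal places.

507.48

X̄̄ = (507.7 + 507.9 + 504.4 + 511.7 + 505.3 + 507.9) / 6 = 3044.9000 / 6 = 507.4833
CL = X̄̄ = 507.4833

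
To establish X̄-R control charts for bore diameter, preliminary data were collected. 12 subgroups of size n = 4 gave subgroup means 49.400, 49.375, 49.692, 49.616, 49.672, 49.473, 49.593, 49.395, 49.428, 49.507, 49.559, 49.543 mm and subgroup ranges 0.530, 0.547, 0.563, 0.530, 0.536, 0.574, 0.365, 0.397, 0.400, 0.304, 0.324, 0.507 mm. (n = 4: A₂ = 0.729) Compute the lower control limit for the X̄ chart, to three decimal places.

49.182

X̄̄ = (49.400 + 49.375 + 49.692 + 49.616 + 49.672 + 49.473 + 49.593 + 49.395 + 49.428 + 49.507 + 49.559 + 49.543) / 12 = 594.2530 / 12 = 49.5211
R̄ = (0.530 + 0.547 + 0.563 + 0.530 + 0.536 + 0.574 + 0.365 + 0.397 + 0.400 + 0.304 + 0.324 + 0.507) / 12 = 5.5770 / 12 = 0.4647
LCL = X̄̄ − A₂·R̄ = 49.5211 − 0.729 × 0.4647 = 49.1823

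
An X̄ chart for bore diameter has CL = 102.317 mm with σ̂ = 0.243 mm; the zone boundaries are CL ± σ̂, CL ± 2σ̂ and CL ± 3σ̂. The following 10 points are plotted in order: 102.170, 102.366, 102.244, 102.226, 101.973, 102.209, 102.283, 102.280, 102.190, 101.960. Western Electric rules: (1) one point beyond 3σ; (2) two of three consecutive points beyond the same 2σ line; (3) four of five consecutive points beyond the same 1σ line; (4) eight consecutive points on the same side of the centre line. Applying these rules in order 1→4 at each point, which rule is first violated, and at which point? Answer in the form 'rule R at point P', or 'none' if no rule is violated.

rule 4 at point 10

Zone of each point (C = within 1σ̂, B = 1σ̂–2σ̂, A = 2σ̂–3σ̂, * = beyond 3σ̂; sign = side of CL): 1:-C, 2:+C, 3:-C, 4:-C, 5:-B, 6:-C, 7:-C, 8:-C, 9:-C, 10:-B
Rule 4 (eight consecutive points on the same side of the centre line) is satisfied at point 10.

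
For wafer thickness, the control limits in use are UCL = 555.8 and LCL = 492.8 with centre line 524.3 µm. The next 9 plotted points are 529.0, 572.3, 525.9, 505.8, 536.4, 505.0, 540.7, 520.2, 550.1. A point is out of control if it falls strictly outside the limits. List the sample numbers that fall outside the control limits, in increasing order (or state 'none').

Compare each point to [492.8, 555.8]: sample 2 = 572.3 > UCL.

2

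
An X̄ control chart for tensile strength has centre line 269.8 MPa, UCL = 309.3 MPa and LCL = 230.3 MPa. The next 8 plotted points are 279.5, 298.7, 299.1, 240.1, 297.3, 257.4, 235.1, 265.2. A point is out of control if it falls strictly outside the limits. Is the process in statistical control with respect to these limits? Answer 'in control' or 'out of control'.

All 8 points lie within [230.3, 309.3].

in control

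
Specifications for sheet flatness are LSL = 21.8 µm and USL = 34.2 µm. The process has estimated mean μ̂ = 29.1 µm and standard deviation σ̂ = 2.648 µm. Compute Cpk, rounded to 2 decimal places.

0.64

Cpu = (USL − μ̂) / (3σ̂) = (34.2 − 29.1) / (3 × 2.648) = 0.6420; Cpl = (μ̂ − LSL) / (3σ̂) = (29.1 − 21.8) / (3 × 2.648) = 0.9189; Cpk = min(Cpu, Cpl) = 0.6420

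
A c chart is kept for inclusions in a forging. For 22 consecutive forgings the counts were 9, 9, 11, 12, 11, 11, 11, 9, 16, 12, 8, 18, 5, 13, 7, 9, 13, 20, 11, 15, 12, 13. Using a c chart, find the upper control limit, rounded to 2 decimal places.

21.80

c̄ = (9 + 9 + 11 + 12 + 11 + 11 + 11 + 9 + 16 + 12 + 8 + 18 + 5 + 13 + 7 + 9 + 13 + 20 + 11 + 15 + 12 + 13) / 22 = 255 / 22 = 11.5909
UCL = c̄ + 3√c̄ = 11.5909 + 3 × √11.5909 = 11.5909 + 3 × 3.4045 = 21.8045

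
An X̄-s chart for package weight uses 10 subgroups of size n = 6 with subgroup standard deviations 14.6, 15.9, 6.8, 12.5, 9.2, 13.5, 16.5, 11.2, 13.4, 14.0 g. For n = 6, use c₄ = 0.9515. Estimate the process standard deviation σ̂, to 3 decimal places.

13.410

s̄ = (14.6 + 15.9 + 6.8 + 12.5 + 9.2 + 13.5 + 16.5 + 11.2 + 13.4 + 14.0) / 10 = 12.7600
σ̂ = s̄ / c₄ = 12.7600 / 0.9515 = 13.4104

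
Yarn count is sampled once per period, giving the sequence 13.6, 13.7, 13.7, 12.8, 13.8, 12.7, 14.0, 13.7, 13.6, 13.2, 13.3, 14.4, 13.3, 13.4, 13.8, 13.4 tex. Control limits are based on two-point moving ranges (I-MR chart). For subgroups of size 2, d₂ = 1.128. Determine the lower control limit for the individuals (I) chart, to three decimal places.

12.036

X̄ = (13.6 + 13.7 + 13.7 + 12.8 + 13.8 + 12.7 + 14.0 + 13.7 + 13.6 + 13.2 + 13.3 + 14.4 + 13.3 + 13.4 + 13.8 + 13.4) / 16 = 13.5250
Moving ranges: 0.1, 0.0, 0.9, 1.0, 1.1, 1.3, 0.3, 0.1, 0.4, 0.1, 1.1, 1.1, 0.1, 0.4, 0.4; M̄R̄ = 8.4000 / 15 = 0.5600
LCL = X̄ − 3·M̄R̄/d₂ = 13.5250 − 3 × 0.5600 / 1.128 = 12.0356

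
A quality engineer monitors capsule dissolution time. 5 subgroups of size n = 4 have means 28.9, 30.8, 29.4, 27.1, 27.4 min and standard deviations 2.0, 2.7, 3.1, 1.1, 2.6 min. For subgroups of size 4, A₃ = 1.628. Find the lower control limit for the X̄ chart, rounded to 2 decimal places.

24.98

X̄̄ = (28.9 + 30.8 + 29.4 + 27.1 + 27.4) / 5 = 28.7200
s̄ = (2.0 + 2.7 + 3.1 + 1.1 + 2.6) / 5 = 2.3000
LCL = X̄̄ − A₃·s̄ = 28.7200 − 1.628 × 2.3000 = 24.9756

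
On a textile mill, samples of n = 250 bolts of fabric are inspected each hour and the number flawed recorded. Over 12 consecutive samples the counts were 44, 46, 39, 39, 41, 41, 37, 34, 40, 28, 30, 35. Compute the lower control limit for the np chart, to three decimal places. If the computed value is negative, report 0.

20.834

p̄ = Σdᵢ / (k·n) = 454 / (12 × 250) = 0.15133
LCL = np̄ − 3·√(np̄(1−p̄)) = 37.8333 − 3 × 5.6664 = 20.8342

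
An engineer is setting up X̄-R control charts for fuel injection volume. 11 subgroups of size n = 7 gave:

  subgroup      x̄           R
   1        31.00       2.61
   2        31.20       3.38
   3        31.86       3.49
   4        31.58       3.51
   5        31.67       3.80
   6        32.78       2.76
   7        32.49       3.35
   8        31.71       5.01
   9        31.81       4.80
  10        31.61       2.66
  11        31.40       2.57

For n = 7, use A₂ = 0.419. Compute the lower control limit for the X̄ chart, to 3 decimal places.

X̄̄ = (31.00 + 31.20 + 31.86 + 31.58 + 31.67 + 32.78 + 32.49 + 31.71 + 31.81 + 31.61 + 31.40) / 11 = 349.1100 / 11 = 31.7373
R̄ = (2.61 + 3.38 + 3.49 + 3.51 + 3.80 + 2.76 + 3.35 + 5.01 + 4.80 + 2.66 + 2.57) / 11 = 37.9400 / 11 = 3.4491
LCL = X̄̄ − A₂·R̄ = 31.7373 − 0.419 × 3.4491 = 30.2921

30.292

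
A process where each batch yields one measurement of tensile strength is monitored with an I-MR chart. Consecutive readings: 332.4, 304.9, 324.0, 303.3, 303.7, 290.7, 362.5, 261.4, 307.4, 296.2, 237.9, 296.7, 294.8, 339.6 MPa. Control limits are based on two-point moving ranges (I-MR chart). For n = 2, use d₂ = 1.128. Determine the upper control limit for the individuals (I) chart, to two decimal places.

X̄ = (332.4 + 304.9 + 324.0 + 303.3 + 303.7 + 290.7 + 362.5 + 261.4 + 307.4 + 296.2 + 237.9 + 296.7 + 294.8 + 339.6) / 14 = 303.9643
Moving ranges: 27.5, 19.1, 20.7, 0.4, 13.0, 71.8, 101.1, 46.0, 11.2, 58.3, 58.8, 1.9, 44.8; M̄R̄ = 474.6000 / 13 = 36.5077
UCL = X̄ + 3·M̄R̄/d₂ = 303.9643 + 3 × 36.5077 / 1.128 = 401.0592

401.06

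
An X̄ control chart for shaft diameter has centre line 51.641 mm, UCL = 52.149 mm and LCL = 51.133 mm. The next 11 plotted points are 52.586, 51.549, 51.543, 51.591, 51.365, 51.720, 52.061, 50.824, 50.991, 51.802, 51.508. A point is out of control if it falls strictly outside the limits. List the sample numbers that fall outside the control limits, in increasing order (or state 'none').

1, 8, 9

Compare each point to [51.133, 52.149]: sample 1 = 52.586 > UCL; sample 8 = 50.824 < LCL; sample 9 = 50.991 < LCL.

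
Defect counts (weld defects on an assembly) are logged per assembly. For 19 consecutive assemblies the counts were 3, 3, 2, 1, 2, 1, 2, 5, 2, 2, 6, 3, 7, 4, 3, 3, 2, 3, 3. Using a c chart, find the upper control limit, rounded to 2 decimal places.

c̄ = (3 + 3 + 2 + 1 + 2 + 1 + 2 + 5 + 2 + 2 + 6 + 3 + 7 + 4 + 3 + 3 + 2 + 3 + 3) / 19 = 57 / 19 = 3.0000
UCL = c̄ + 3√c̄ = 3.0000 + 3 × √3.0000 = 3.0000 + 3 × 1.7321 = 8.1962

8.20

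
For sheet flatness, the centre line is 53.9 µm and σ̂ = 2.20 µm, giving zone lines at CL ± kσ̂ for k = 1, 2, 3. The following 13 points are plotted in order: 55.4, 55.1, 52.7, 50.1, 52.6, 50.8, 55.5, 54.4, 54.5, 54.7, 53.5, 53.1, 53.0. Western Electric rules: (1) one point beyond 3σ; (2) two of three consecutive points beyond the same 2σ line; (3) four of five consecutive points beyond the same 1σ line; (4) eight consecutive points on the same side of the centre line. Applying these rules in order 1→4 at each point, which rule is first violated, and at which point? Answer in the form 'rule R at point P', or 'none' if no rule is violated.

Zone of each point (C = within 1σ̂, B = 1σ̂–2σ̂, A = 2σ̂–3σ̂, * = beyond 3σ̂; sign = side of CL): 1:+C, 2:+C, 3:-C, 4:-B, 5:-C, 6:-B, 7:+C, 8:+C, 9:+C, 10:+C, 11:-C, 12:-C, 13:-C
No rule fires across all 13 points.

none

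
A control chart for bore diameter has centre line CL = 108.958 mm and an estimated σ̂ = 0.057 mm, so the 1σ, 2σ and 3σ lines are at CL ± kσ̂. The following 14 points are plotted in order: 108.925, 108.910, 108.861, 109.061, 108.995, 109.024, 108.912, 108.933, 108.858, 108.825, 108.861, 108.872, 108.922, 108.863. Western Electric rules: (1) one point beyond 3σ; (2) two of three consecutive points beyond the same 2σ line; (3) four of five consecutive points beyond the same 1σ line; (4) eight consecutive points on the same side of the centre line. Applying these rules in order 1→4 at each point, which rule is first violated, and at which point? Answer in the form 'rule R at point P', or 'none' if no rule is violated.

rule 3 at point 12

Zone of each point (C = within 1σ̂, B = 1σ̂–2σ̂, A = 2σ̂–3σ̂, * = beyond 3σ̂; sign = side of CL): 1:-C, 2:-C, 3:-B, 4:+B, 5:+C, 6:+B, 7:-C, 8:-C, 9:-B, 10:-A, 11:-B, 12:-B, 13:-C, 14:-B
Rule 3 (four of five consecutive points beyond the same 1σ limit) is satisfied at point 12.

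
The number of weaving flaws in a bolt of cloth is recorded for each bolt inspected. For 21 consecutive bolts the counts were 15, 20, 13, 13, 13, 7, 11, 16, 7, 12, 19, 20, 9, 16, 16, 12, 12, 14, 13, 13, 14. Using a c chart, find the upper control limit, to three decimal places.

c̄ = (15 + 20 + 13 + 13 + 13 + 7 + 11 + 16 + 7 + 12 + 19 + 20 + 9 + 16 + 16 + 12 + 12 + 14 + 13 + 13 + 14) / 21 = 285 / 21 = 13.5714
UCL = c̄ + 3√c̄ = 13.5714 + 3 × √13.5714 = 13.5714 + 3 × 3.6839 = 24.6233

24.623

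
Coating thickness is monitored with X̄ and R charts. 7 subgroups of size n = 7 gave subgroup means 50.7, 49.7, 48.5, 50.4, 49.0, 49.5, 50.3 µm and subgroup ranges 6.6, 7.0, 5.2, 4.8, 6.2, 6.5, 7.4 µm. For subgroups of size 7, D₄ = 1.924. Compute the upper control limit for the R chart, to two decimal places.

R̄ = (6.6 + 7.0 + 5.2 + 4.8 + 6.2 + 6.5 + 7.4) / 7 = 43.7000 / 7 = 6.2429
UCL_R = D₄·R̄ = 1.924 × 6.2429 = 12.0113

12.01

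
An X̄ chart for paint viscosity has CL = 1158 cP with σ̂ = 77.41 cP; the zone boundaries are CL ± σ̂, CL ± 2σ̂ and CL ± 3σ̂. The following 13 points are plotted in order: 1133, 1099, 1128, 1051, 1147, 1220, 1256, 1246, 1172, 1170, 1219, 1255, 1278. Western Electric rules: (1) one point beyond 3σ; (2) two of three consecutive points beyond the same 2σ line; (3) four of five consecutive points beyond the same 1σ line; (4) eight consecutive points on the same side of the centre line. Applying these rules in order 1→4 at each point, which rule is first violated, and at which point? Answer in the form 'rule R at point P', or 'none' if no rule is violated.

rule 4 at point 13

Zone of each point (C = within 1σ̂, B = 1σ̂–2σ̂, A = 2σ̂–3σ̂, * = beyond 3σ̂; sign = side of CL): 1:-C, 2:-C, 3:-C, 4:-B, 5:-C, 6:+C, 7:+B, 8:+B, 9:+C, 10:+C, 11:+C, 12:+B, 13:+B
Rule 4 (eight consecutive points on the same side of the centre line) is satisfied at point 13.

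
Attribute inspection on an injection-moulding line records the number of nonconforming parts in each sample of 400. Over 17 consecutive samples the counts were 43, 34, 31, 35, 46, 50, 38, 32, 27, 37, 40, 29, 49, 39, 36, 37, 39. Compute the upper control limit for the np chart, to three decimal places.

p̄ = Σdᵢ / (k·n) = 642 / (17 × 400) = 0.09441
UCL = np̄ + 3·√(np̄(1−p̄)) = 37.7647 + 3 × √(37.7647×0.90559) = 37.7647 + 3 × 5.8480 = 55.3087

55.309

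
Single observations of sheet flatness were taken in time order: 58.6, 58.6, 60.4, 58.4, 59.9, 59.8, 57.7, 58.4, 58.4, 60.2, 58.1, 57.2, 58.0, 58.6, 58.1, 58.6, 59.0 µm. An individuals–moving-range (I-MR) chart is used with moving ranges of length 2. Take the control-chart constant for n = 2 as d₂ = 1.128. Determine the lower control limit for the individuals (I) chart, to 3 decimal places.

56.080

X̄ = (58.6 + 58.6 + 60.4 + 58.4 + 59.9 + 59.8 + 57.7 + 58.4 + 58.4 + 60.2 + 58.1 + 57.2 + 58.0 + 58.6 + 58.1 + 58.6 + 59.0) / 17 = 58.7059
Moving ranges: 0.0, 1.8, 2.0, 1.5, 0.1, 2.1, 0.7, 0.0, 1.8, 2.1, 0.9, 0.8, 0.6, 0.5, 0.5, 0.4; M̄R̄ = 15.8000 / 16 = 0.9875
LCL = X̄ − 3·M̄R̄/d₂ = 58.7059 − 3 × 0.9875 / 1.128 = 56.0796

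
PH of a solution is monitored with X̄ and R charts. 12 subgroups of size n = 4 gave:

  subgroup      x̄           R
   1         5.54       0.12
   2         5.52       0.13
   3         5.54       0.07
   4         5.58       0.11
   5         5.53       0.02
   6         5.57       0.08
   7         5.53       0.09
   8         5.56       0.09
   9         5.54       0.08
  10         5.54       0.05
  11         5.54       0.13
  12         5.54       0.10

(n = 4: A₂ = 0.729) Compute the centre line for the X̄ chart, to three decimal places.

5.544

X̄̄ = (5.54 + 5.52 + 5.54 + 5.58 + 5.53 + 5.57 + 5.53 + 5.56 + 5.54 + 5.54 + 5.54 + 5.54) / 12 = 66.5300 / 12 = 5.5442
CL = X̄̄ = 5.5442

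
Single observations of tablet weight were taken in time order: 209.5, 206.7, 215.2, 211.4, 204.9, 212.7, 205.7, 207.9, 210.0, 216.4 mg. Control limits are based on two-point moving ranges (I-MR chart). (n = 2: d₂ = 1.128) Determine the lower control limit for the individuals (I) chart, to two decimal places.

196.12

X̄ = (209.5 + 206.7 + 215.2 + 211.4 + 204.9 + 212.7 + 205.7 + 207.9 + 210.0 + 216.4) / 10 = 210.0400
Moving ranges: 2.8, 8.5, 3.8, 6.5, 7.8, 7.0, 2.2, 2.1, 6.4; M̄R̄ = 47.1000 / 9 = 5.2333
LCL = X̄ − 3·M̄R̄/d₂ = 210.0400 − 3 × 5.2333 / 1.128 = 196.1216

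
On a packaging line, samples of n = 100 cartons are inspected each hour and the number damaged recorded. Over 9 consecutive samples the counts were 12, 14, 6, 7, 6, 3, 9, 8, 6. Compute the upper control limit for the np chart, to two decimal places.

p̄ = Σdᵢ / (k·n) = 71 / (9 × 100) = 0.07889
UCL = np̄ + 3·√(np̄(1−p̄)) = 7.8889 + 3 × √(7.8889×0.92111) = 7.8889 + 3 × 2.6957 = 15.9758

15.98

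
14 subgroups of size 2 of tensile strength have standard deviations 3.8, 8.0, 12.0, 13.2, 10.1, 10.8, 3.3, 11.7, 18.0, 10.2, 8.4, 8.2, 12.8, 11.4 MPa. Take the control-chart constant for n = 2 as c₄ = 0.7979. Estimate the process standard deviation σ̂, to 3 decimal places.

s̄ = (3.8 + 8.0 + 12.0 + 13.2 + 10.1 + 10.8 + 3.3 + 11.7 + 18.0 + 10.2 + 8.4 + 8.2 + 12.8 + 11.4) / 14 = 10.1357
σ̂ = s̄ / c₄ = 10.1357 / 0.7979 = 12.7030

12.703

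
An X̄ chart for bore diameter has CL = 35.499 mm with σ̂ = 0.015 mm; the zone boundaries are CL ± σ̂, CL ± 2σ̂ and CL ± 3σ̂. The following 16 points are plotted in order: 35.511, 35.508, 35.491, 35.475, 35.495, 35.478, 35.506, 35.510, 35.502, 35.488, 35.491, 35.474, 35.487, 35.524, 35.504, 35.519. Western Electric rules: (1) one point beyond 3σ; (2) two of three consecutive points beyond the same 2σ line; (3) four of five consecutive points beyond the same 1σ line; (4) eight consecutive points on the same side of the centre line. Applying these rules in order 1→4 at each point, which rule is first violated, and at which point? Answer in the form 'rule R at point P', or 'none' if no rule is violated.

Zone of each point (C = within 1σ̂, B = 1σ̂–2σ̂, A = 2σ̂–3σ̂, * = beyond 3σ̂; sign = side of CL): 1:+C, 2:+C, 3:-C, 4:-B, 5:-C, 6:-B, 7:+C, 8:+C, 9:+C, 10:-C, 11:-C, 12:-B, 13:-C, 14:+B, 15:+C, 16:+B
No rule fires across all 16 points.

none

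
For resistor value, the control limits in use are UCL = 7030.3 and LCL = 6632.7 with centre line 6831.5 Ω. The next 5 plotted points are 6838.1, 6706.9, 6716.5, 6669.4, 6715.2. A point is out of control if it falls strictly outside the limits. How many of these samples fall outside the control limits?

All 5 points lie within [6632.7, 7030.3].

0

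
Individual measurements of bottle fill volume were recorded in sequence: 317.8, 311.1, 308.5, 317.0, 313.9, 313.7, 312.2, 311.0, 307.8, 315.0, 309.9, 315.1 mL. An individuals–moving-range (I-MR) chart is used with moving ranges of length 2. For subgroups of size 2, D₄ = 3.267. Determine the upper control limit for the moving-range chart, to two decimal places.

13.22

Moving ranges: 6.7, 2.6, 8.5, 3.1, 0.2, 1.5, 1.2, 3.2, 7.2, 5.1, 5.2; M̄R̄ = 44.5000 / 11 = 4.0455
UCL_MR = D₄·M̄R̄ = 3.267 × 4.0455 = 13.2165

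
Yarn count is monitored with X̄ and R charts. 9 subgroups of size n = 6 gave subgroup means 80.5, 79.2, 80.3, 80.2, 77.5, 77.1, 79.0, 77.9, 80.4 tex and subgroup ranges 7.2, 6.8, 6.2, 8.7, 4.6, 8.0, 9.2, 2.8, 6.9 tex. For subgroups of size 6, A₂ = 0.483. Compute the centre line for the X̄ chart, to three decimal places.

79.122

X̄̄ = (80.5 + 79.2 + 80.3 + 80.2 + 77.5 + 77.1 + 79.0 + 77.9 + 80.4) / 9 = 712.1000 / 9 = 79.1222
CL = X̄̄ = 79.1222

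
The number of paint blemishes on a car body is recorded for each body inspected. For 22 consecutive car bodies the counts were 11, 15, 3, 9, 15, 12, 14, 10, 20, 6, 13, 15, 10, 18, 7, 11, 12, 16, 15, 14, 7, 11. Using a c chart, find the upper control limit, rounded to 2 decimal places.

22.39

c̄ = (11 + 15 + 3 + 9 + 15 + 12 + 14 + 10 + 20 + 6 + 13 + 15 + 10 + 18 + 7 + 11 + 12 + 16 + 15 + 14 + 7 + 11) / 22 = 264 / 22 = 12.0000
UCL = c̄ + 3√c̄ = 12.0000 + 3 × √12.0000 = 12.0000 + 3 × 3.4641 = 22.3923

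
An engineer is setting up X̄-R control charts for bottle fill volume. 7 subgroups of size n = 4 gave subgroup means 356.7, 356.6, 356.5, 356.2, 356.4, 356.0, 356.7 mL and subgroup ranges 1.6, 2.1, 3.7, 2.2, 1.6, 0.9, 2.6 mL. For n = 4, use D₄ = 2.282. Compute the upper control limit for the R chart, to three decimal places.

4.792

R̄ = (1.6 + 2.1 + 3.7 + 2.2 + 1.6 + 0.9 + 2.6) / 7 = 14.7000 / 7 = 2.1000
UCL_R = D₄·R̄ = 2.282 × 2.1000 = 4.7922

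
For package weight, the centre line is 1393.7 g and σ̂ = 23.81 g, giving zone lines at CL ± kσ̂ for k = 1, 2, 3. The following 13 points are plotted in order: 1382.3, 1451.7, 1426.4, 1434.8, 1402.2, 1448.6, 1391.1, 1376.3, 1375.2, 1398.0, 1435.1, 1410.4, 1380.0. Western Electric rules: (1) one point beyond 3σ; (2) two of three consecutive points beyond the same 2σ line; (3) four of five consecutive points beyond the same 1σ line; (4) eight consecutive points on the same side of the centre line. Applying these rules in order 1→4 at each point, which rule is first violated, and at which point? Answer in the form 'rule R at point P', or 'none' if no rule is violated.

rule 3 at point 6

Zone of each point (C = within 1σ̂, B = 1σ̂–2σ̂, A = 2σ̂–3σ̂, * = beyond 3σ̂; sign = side of CL): 1:-C, 2:+A, 3:+B, 4:+B, 5:+C, 6:+A, 7:-C, 8:-C, 9:-C, 10:+C, 11:+B, 12:+C, 13:-C
Rule 3 (four of five consecutive points beyond the same 1σ limit) is satisfied at point 6.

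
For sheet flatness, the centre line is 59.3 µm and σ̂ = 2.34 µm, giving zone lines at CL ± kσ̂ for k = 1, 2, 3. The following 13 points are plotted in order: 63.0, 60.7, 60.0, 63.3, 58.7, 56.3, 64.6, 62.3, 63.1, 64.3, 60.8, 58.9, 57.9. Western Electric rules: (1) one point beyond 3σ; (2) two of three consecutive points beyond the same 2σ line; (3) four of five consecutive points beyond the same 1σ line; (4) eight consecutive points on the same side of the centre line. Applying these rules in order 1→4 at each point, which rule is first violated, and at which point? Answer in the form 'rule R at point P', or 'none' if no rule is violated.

rule 3 at point 10

Zone of each point (C = within 1σ̂, B = 1σ̂–2σ̂, A = 2σ̂–3σ̂, * = beyond 3σ̂; sign = side of CL): 1:+B, 2:+C, 3:+C, 4:+B, 5:-C, 6:-B, 7:+A, 8:+B, 9:+B, 10:+A, 11:+C, 12:-C, 13:-C
Rule 3 (four of five consecutive points beyond the same 1σ limit) is satisfied at point 10.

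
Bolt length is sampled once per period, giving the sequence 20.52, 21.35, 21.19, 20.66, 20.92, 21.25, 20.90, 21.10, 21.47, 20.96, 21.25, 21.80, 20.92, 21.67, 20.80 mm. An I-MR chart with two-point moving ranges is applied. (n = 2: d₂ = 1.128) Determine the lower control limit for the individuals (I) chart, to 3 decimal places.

X̄ = (20.52 + 21.35 + 21.19 + 20.66 + 20.92 + 21.25 + 20.90 + 21.10 + 21.47 + 20.96 + 21.25 + 21.80 + 20.92 + 21.67 + 20.80) / 15 = 21.1173
Moving ranges: 0.83, 0.16, 0.53, 0.26, 0.33, 0.35, 0.20, 0.37, 0.51, 0.29, 0.55, 0.88, 0.75, 0.87; M̄R̄ = 6.8800 / 14 = 0.4914
LCL = X̄ − 3·M̄R̄/d₂ = 21.1173 − 3 × 0.4914 / 1.128 = 19.8103

19.810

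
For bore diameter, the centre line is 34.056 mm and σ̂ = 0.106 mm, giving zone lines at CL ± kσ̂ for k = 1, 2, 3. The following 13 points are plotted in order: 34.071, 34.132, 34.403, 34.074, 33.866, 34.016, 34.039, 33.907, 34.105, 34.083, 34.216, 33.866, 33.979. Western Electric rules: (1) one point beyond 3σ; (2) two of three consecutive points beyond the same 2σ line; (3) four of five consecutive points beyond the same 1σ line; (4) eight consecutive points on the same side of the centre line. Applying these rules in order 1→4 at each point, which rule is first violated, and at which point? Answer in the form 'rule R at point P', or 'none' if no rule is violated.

rule 1 at point 3

Zone of each point (C = within 1σ̂, B = 1σ̂–2σ̂, A = 2σ̂–3σ̂, * = beyond 3σ̂; sign = side of CL): 1:+C, 2:+C, 3:+*, 4:+C, 5:-B, 6:-C, 7:-C, 8:-B, 9:+C, 10:+C, 11:+B, 12:-B, 13:-C
Rule 1 (one point beyond the 3σ limits) is satisfied at point 3.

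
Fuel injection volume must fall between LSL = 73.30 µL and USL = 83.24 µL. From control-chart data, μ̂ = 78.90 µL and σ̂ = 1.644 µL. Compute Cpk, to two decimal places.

0.88

Cpu = (USL − μ̂) / (3σ̂) = (83.24 − 78.90) / (3 × 1.644) = 0.8800; Cpl = (μ̂ − LSL) / (3σ̂) = (78.90 − 73.30) / (3 × 1.644) = 1.1354; Cpk = min(Cpu, Cpl) = 0.8800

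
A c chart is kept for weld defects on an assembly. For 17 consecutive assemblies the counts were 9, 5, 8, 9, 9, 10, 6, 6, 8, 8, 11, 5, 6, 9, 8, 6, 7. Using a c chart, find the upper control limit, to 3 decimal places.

c̄ = (9 + 5 + 8 + 9 + 9 + 10 + 6 + 6 + 8 + 8 + 11 + 5 + 6 + 9 + 8 + 6 + 7) / 17 = 130 / 17 = 7.6471
UCL = c̄ + 3√c̄ = 7.6471 + 3 × √7.6471 = 7.6471 + 3 × 2.7653 = 15.9431

15.943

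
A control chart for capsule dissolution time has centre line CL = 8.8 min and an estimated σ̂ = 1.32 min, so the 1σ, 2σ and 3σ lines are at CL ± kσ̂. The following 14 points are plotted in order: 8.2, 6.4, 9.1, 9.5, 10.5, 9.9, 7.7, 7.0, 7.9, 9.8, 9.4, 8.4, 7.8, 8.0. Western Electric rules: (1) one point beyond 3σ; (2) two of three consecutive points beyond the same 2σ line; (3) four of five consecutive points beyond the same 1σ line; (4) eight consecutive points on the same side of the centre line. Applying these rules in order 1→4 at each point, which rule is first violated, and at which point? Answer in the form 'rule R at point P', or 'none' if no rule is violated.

Zone of each point (C = within 1σ̂, B = 1σ̂–2σ̂, A = 2σ̂–3σ̂, * = beyond 3σ̂; sign = side of CL): 1:-C, 2:-B, 3:+C, 4:+C, 5:+B, 6:+C, 7:-C, 8:-B, 9:-C, 10:+C, 11:+C, 12:-C, 13:-C, 14:-C
No rule fires across all 14 points.

none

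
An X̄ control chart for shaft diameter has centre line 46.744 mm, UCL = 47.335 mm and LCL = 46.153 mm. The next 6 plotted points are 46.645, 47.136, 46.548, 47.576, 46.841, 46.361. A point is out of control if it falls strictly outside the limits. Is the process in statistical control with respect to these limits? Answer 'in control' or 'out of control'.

Compare each point to [46.153, 47.335]: sample 4 = 47.576 > UCL.

out of control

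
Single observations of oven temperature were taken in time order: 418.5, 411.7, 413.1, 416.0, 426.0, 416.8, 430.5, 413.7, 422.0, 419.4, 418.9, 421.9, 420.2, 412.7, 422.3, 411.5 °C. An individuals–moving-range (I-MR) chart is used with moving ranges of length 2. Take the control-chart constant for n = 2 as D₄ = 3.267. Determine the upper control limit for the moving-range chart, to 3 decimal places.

Moving ranges: 6.8, 1.4, 2.9, 10.0, 9.2, 13.7, 16.8, 8.3, 2.6, 0.5, 3.0, 1.7, 7.5, 9.6, 10.8; M̄R̄ = 104.8000 / 15 = 6.9867
UCL_MR = D₄·M̄R̄ = 3.267 × 6.9867 = 22.8254

22.825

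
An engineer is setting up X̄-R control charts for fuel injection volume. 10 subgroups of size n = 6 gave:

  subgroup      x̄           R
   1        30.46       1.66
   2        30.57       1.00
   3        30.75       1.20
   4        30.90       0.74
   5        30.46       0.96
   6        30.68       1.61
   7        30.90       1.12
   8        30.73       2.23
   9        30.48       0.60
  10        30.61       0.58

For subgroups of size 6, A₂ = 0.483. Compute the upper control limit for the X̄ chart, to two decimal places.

31.22

X̄̄ = (30.46 + 30.57 + 30.75 + 30.90 + 30.46 + 30.68 + 30.90 + 30.73 + 30.48 + 30.61) / 10 = 306.5400 / 10 = 30.6540
R̄ = (1.66 + 1.00 + 1.20 + 0.74 + 0.96 + 1.61 + 1.12 + 2.23 + 0.60 + 0.58) / 10 = 11.7000 / 10 = 1.1700
UCL = X̄̄ + A₂·R̄ = 30.6540 + 0.483 × 1.1700 = 31.2191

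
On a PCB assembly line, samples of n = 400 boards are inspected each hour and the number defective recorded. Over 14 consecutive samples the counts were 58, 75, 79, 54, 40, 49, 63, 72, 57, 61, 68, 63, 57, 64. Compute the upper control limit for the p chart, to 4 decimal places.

p̄ = Σdᵢ / (k·n) = 860 / (14 × 400) = 0.15357
UCL = p̄ + 3·√(p̄(1−p̄)/n) = 0.15357 + 3 × √(0.15357×0.84643/400) = 0.15357 + 3 × 0.01803 = 0.20765

0.2077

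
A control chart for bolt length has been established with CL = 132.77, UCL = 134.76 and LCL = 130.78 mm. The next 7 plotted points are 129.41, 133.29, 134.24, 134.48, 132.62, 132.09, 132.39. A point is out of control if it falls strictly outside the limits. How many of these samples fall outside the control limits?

Compare each point to [130.78, 134.76]: sample 1 = 129.41 < LCL.

1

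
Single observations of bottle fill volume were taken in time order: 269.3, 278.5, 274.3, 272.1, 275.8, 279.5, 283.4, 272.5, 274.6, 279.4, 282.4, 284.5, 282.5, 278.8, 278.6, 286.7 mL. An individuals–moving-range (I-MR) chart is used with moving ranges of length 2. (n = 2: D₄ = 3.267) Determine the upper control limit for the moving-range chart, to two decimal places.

13.90

Moving ranges: 9.2, 4.2, 2.2, 3.7, 3.7, 3.9, 10.9, 2.1, 4.8, 3.0, 2.1, 2.0, 3.7, 0.2, 8.1; M̄R̄ = 63.8000 / 15 = 4.2533
UCL_MR = D₄·M̄R̄ = 3.267 × 4.2533 = 13.8956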